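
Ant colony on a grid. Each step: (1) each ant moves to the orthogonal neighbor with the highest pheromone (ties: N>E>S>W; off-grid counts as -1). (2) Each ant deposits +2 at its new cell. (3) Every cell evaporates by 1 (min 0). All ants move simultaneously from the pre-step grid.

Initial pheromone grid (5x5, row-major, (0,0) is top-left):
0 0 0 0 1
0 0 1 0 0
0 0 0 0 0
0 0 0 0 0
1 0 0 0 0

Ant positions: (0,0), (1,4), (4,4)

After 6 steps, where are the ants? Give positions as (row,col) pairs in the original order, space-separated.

Step 1: ant0:(0,0)->E->(0,1) | ant1:(1,4)->N->(0,4) | ant2:(4,4)->N->(3,4)
  grid max=2 at (0,4)
Step 2: ant0:(0,1)->E->(0,2) | ant1:(0,4)->S->(1,4) | ant2:(3,4)->N->(2,4)
  grid max=1 at (0,2)
Step 3: ant0:(0,2)->E->(0,3) | ant1:(1,4)->N->(0,4) | ant2:(2,4)->N->(1,4)
  grid max=2 at (0,4)
Step 4: ant0:(0,3)->E->(0,4) | ant1:(0,4)->S->(1,4) | ant2:(1,4)->N->(0,4)
  grid max=5 at (0,4)
Step 5: ant0:(0,4)->S->(1,4) | ant1:(1,4)->N->(0,4) | ant2:(0,4)->S->(1,4)
  grid max=6 at (0,4)
Step 6: ant0:(1,4)->N->(0,4) | ant1:(0,4)->S->(1,4) | ant2:(1,4)->N->(0,4)
  grid max=9 at (0,4)

(0,4) (1,4) (0,4)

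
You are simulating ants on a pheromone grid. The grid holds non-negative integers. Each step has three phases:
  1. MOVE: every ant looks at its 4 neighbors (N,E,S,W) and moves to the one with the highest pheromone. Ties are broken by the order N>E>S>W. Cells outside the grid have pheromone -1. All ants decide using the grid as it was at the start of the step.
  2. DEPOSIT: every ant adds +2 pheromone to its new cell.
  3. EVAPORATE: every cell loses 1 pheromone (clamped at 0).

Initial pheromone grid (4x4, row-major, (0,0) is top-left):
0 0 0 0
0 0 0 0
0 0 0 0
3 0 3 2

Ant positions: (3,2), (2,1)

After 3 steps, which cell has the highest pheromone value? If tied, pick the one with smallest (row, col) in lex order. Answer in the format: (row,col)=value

Answer: (3,3)=3

Derivation:
Step 1: ant0:(3,2)->E->(3,3) | ant1:(2,1)->N->(1,1)
  grid max=3 at (3,3)
Step 2: ant0:(3,3)->W->(3,2) | ant1:(1,1)->N->(0,1)
  grid max=3 at (3,2)
Step 3: ant0:(3,2)->E->(3,3) | ant1:(0,1)->E->(0,2)
  grid max=3 at (3,3)
Final grid:
  0 0 1 0
  0 0 0 0
  0 0 0 0
  0 0 2 3
Max pheromone 3 at (3,3)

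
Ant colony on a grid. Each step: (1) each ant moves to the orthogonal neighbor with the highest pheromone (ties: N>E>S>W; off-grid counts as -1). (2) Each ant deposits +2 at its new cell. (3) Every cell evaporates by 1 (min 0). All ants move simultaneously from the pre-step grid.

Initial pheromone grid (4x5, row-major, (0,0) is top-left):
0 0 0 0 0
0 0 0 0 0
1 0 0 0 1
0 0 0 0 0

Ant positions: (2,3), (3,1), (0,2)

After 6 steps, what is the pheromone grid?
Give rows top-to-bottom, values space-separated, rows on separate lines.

After step 1: ants at (2,4),(2,1),(0,3)
  0 0 0 1 0
  0 0 0 0 0
  0 1 0 0 2
  0 0 0 0 0
After step 2: ants at (1,4),(1,1),(0,4)
  0 0 0 0 1
  0 1 0 0 1
  0 0 0 0 1
  0 0 0 0 0
After step 3: ants at (0,4),(0,1),(1,4)
  0 1 0 0 2
  0 0 0 0 2
  0 0 0 0 0
  0 0 0 0 0
After step 4: ants at (1,4),(0,2),(0,4)
  0 0 1 0 3
  0 0 0 0 3
  0 0 0 0 0
  0 0 0 0 0
After step 5: ants at (0,4),(0,3),(1,4)
  0 0 0 1 4
  0 0 0 0 4
  0 0 0 0 0
  0 0 0 0 0
After step 6: ants at (1,4),(0,4),(0,4)
  0 0 0 0 7
  0 0 0 0 5
  0 0 0 0 0
  0 0 0 0 0

0 0 0 0 7
0 0 0 0 5
0 0 0 0 0
0 0 0 0 0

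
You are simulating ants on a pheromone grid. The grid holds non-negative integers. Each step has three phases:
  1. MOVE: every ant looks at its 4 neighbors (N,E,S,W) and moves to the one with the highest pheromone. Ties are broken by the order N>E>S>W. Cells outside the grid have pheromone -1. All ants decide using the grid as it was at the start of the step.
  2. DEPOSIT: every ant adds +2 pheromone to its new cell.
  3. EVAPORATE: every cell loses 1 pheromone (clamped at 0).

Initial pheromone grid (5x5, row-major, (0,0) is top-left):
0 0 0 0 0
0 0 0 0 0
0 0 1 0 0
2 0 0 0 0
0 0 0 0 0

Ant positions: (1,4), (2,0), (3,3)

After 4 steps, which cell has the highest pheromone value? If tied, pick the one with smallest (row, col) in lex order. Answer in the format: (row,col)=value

Step 1: ant0:(1,4)->N->(0,4) | ant1:(2,0)->S->(3,0) | ant2:(3,3)->N->(2,3)
  grid max=3 at (3,0)
Step 2: ant0:(0,4)->S->(1,4) | ant1:(3,0)->N->(2,0) | ant2:(2,3)->N->(1,3)
  grid max=2 at (3,0)
Step 3: ant0:(1,4)->W->(1,3) | ant1:(2,0)->S->(3,0) | ant2:(1,3)->E->(1,4)
  grid max=3 at (3,0)
Step 4: ant0:(1,3)->E->(1,4) | ant1:(3,0)->N->(2,0) | ant2:(1,4)->W->(1,3)
  grid max=3 at (1,3)
Final grid:
  0 0 0 0 0
  0 0 0 3 3
  1 0 0 0 0
  2 0 0 0 0
  0 0 0 0 0
Max pheromone 3 at (1,3)

Answer: (1,3)=3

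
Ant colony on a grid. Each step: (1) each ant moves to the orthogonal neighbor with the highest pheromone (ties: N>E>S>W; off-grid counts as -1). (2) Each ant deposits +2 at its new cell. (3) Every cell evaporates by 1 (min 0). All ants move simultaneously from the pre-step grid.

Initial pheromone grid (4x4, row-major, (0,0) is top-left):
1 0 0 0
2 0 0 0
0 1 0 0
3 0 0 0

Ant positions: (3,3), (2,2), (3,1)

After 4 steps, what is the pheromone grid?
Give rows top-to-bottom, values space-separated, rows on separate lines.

After step 1: ants at (2,3),(2,1),(3,0)
  0 0 0 0
  1 0 0 0
  0 2 0 1
  4 0 0 0
After step 2: ants at (1,3),(1,1),(2,0)
  0 0 0 0
  0 1 0 1
  1 1 0 0
  3 0 0 0
After step 3: ants at (0,3),(2,1),(3,0)
  0 0 0 1
  0 0 0 0
  0 2 0 0
  4 0 0 0
After step 4: ants at (1,3),(1,1),(2,0)
  0 0 0 0
  0 1 0 1
  1 1 0 0
  3 0 0 0

0 0 0 0
0 1 0 1
1 1 0 0
3 0 0 0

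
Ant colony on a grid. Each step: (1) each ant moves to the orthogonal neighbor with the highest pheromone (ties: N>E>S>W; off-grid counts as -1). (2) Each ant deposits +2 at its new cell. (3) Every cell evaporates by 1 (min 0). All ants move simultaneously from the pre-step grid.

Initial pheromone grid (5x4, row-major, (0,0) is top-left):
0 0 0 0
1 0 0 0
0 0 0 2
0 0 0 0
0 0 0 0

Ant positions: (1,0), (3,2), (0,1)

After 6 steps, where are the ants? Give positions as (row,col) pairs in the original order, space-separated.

Step 1: ant0:(1,0)->N->(0,0) | ant1:(3,2)->N->(2,2) | ant2:(0,1)->E->(0,2)
  grid max=1 at (0,0)
Step 2: ant0:(0,0)->E->(0,1) | ant1:(2,2)->E->(2,3) | ant2:(0,2)->E->(0,3)
  grid max=2 at (2,3)
Step 3: ant0:(0,1)->E->(0,2) | ant1:(2,3)->N->(1,3) | ant2:(0,3)->S->(1,3)
  grid max=3 at (1,3)
Step 4: ant0:(0,2)->E->(0,3) | ant1:(1,3)->S->(2,3) | ant2:(1,3)->S->(2,3)
  grid max=4 at (2,3)
Step 5: ant0:(0,3)->S->(1,3) | ant1:(2,3)->N->(1,3) | ant2:(2,3)->N->(1,3)
  grid max=7 at (1,3)
Step 6: ant0:(1,3)->S->(2,3) | ant1:(1,3)->S->(2,3) | ant2:(1,3)->S->(2,3)
  grid max=8 at (2,3)

(2,3) (2,3) (2,3)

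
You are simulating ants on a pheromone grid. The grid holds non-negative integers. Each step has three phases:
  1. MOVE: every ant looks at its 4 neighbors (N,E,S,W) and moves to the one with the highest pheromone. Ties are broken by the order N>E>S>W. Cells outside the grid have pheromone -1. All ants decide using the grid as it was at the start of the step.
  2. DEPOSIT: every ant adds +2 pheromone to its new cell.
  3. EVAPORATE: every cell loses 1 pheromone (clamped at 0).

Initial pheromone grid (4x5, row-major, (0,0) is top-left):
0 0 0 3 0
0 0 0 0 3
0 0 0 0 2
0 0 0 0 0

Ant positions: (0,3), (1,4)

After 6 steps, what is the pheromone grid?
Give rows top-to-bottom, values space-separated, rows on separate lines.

After step 1: ants at (0,4),(2,4)
  0 0 0 2 1
  0 0 0 0 2
  0 0 0 0 3
  0 0 0 0 0
After step 2: ants at (1,4),(1,4)
  0 0 0 1 0
  0 0 0 0 5
  0 0 0 0 2
  0 0 0 0 0
After step 3: ants at (2,4),(2,4)
  0 0 0 0 0
  0 0 0 0 4
  0 0 0 0 5
  0 0 0 0 0
After step 4: ants at (1,4),(1,4)
  0 0 0 0 0
  0 0 0 0 7
  0 0 0 0 4
  0 0 0 0 0
After step 5: ants at (2,4),(2,4)
  0 0 0 0 0
  0 0 0 0 6
  0 0 0 0 7
  0 0 0 0 0
After step 6: ants at (1,4),(1,4)
  0 0 0 0 0
  0 0 0 0 9
  0 0 0 0 6
  0 0 0 0 0

0 0 0 0 0
0 0 0 0 9
0 0 0 0 6
0 0 0 0 0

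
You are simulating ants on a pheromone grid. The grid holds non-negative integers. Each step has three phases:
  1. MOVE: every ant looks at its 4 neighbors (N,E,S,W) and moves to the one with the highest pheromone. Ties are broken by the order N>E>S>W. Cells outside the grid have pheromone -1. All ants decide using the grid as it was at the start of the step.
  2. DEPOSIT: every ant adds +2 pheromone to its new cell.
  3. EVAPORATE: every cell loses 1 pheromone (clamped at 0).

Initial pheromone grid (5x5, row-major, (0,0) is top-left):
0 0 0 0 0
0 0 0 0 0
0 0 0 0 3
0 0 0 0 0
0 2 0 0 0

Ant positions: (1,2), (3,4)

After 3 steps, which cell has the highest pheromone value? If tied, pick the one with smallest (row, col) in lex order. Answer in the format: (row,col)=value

Answer: (2,4)=4

Derivation:
Step 1: ant0:(1,2)->N->(0,2) | ant1:(3,4)->N->(2,4)
  grid max=4 at (2,4)
Step 2: ant0:(0,2)->E->(0,3) | ant1:(2,4)->N->(1,4)
  grid max=3 at (2,4)
Step 3: ant0:(0,3)->E->(0,4) | ant1:(1,4)->S->(2,4)
  grid max=4 at (2,4)
Final grid:
  0 0 0 0 1
  0 0 0 0 0
  0 0 0 0 4
  0 0 0 0 0
  0 0 0 0 0
Max pheromone 4 at (2,4)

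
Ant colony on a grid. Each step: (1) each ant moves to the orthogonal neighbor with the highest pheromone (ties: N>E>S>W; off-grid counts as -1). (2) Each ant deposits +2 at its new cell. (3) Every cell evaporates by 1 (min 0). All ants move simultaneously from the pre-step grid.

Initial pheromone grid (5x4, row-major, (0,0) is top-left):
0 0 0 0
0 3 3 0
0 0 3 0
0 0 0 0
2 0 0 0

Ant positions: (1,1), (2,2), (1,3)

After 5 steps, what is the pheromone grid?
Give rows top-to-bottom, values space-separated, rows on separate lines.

After step 1: ants at (1,2),(1,2),(1,2)
  0 0 0 0
  0 2 8 0
  0 0 2 0
  0 0 0 0
  1 0 0 0
After step 2: ants at (2,2),(2,2),(2,2)
  0 0 0 0
  0 1 7 0
  0 0 7 0
  0 0 0 0
  0 0 0 0
After step 3: ants at (1,2),(1,2),(1,2)
  0 0 0 0
  0 0 12 0
  0 0 6 0
  0 0 0 0
  0 0 0 0
After step 4: ants at (2,2),(2,2),(2,2)
  0 0 0 0
  0 0 11 0
  0 0 11 0
  0 0 0 0
  0 0 0 0
After step 5: ants at (1,2),(1,2),(1,2)
  0 0 0 0
  0 0 16 0
  0 0 10 0
  0 0 0 0
  0 0 0 0

0 0 0 0
0 0 16 0
0 0 10 0
0 0 0 0
0 0 0 0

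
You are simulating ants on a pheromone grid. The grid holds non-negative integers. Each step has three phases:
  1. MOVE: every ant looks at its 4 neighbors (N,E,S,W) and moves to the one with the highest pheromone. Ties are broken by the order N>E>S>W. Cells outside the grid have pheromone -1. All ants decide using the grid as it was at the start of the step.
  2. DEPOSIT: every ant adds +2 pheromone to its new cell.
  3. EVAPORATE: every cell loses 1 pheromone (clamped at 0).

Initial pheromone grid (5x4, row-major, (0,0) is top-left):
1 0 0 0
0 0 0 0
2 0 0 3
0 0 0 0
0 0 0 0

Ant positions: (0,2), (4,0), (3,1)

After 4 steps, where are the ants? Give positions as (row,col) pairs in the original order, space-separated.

Step 1: ant0:(0,2)->E->(0,3) | ant1:(4,0)->N->(3,0) | ant2:(3,1)->N->(2,1)
  grid max=2 at (2,3)
Step 2: ant0:(0,3)->S->(1,3) | ant1:(3,0)->N->(2,0) | ant2:(2,1)->W->(2,0)
  grid max=4 at (2,0)
Step 3: ant0:(1,3)->S->(2,3) | ant1:(2,0)->N->(1,0) | ant2:(2,0)->N->(1,0)
  grid max=3 at (1,0)
Step 4: ant0:(2,3)->N->(1,3) | ant1:(1,0)->S->(2,0) | ant2:(1,0)->S->(2,0)
  grid max=6 at (2,0)

(1,3) (2,0) (2,0)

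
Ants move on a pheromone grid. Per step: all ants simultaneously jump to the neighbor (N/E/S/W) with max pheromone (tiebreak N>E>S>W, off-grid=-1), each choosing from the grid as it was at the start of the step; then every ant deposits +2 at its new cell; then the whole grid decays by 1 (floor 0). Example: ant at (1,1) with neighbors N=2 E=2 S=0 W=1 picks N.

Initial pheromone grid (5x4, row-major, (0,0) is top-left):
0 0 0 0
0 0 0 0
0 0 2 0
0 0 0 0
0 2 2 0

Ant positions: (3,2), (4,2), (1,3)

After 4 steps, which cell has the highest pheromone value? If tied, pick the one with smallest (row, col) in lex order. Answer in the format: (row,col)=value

Step 1: ant0:(3,2)->N->(2,2) | ant1:(4,2)->W->(4,1) | ant2:(1,3)->N->(0,3)
  grid max=3 at (2,2)
Step 2: ant0:(2,2)->N->(1,2) | ant1:(4,1)->E->(4,2) | ant2:(0,3)->S->(1,3)
  grid max=2 at (2,2)
Step 3: ant0:(1,2)->S->(2,2) | ant1:(4,2)->W->(4,1) | ant2:(1,3)->W->(1,2)
  grid max=3 at (2,2)
Step 4: ant0:(2,2)->N->(1,2) | ant1:(4,1)->E->(4,2) | ant2:(1,2)->S->(2,2)
  grid max=4 at (2,2)
Final grid:
  0 0 0 0
  0 0 3 0
  0 0 4 0
  0 0 0 0
  0 2 2 0
Max pheromone 4 at (2,2)

Answer: (2,2)=4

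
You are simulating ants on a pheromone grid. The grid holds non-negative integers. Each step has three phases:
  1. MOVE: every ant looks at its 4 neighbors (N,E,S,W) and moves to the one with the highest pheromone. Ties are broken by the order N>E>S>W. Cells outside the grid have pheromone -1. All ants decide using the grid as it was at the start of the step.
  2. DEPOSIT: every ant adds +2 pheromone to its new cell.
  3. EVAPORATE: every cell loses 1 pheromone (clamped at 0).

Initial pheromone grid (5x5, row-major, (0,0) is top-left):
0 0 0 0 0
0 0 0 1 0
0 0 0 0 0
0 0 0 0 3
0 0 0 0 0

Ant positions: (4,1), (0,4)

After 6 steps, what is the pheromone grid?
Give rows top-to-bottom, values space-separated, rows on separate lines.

After step 1: ants at (3,1),(1,4)
  0 0 0 0 0
  0 0 0 0 1
  0 0 0 0 0
  0 1 0 0 2
  0 0 0 0 0
After step 2: ants at (2,1),(0,4)
  0 0 0 0 1
  0 0 0 0 0
  0 1 0 0 0
  0 0 0 0 1
  0 0 0 0 0
After step 3: ants at (1,1),(1,4)
  0 0 0 0 0
  0 1 0 0 1
  0 0 0 0 0
  0 0 0 0 0
  0 0 0 0 0
After step 4: ants at (0,1),(0,4)
  0 1 0 0 1
  0 0 0 0 0
  0 0 0 0 0
  0 0 0 0 0
  0 0 0 0 0
After step 5: ants at (0,2),(1,4)
  0 0 1 0 0
  0 0 0 0 1
  0 0 0 0 0
  0 0 0 0 0
  0 0 0 0 0
After step 6: ants at (0,3),(0,4)
  0 0 0 1 1
  0 0 0 0 0
  0 0 0 0 0
  0 0 0 0 0
  0 0 0 0 0

0 0 0 1 1
0 0 0 0 0
0 0 0 0 0
0 0 0 0 0
0 0 0 0 0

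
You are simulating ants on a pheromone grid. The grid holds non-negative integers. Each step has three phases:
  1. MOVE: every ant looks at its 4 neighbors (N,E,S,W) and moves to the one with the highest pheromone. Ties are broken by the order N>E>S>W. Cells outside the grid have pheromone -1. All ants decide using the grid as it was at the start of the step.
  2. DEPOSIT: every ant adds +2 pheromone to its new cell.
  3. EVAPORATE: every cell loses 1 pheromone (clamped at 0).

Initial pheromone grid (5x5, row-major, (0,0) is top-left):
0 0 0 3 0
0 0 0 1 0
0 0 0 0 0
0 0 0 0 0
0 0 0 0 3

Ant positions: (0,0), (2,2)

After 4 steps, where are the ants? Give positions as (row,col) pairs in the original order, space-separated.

Step 1: ant0:(0,0)->E->(0,1) | ant1:(2,2)->N->(1,2)
  grid max=2 at (0,3)
Step 2: ant0:(0,1)->E->(0,2) | ant1:(1,2)->N->(0,2)
  grid max=3 at (0,2)
Step 3: ant0:(0,2)->E->(0,3) | ant1:(0,2)->E->(0,3)
  grid max=4 at (0,3)
Step 4: ant0:(0,3)->W->(0,2) | ant1:(0,3)->W->(0,2)
  grid max=5 at (0,2)

(0,2) (0,2)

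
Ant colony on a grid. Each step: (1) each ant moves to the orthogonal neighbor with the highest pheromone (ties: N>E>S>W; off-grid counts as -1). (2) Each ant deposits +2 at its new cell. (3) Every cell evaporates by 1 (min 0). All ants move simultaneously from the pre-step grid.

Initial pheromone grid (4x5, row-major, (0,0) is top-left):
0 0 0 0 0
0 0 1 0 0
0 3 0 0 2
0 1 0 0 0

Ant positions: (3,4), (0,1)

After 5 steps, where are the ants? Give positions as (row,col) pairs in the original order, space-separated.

Step 1: ant0:(3,4)->N->(2,4) | ant1:(0,1)->E->(0,2)
  grid max=3 at (2,4)
Step 2: ant0:(2,4)->N->(1,4) | ant1:(0,2)->E->(0,3)
  grid max=2 at (2,4)
Step 3: ant0:(1,4)->S->(2,4) | ant1:(0,3)->E->(0,4)
  grid max=3 at (2,4)
Step 4: ant0:(2,4)->N->(1,4) | ant1:(0,4)->S->(1,4)
  grid max=3 at (1,4)
Step 5: ant0:(1,4)->S->(2,4) | ant1:(1,4)->S->(2,4)
  grid max=5 at (2,4)

(2,4) (2,4)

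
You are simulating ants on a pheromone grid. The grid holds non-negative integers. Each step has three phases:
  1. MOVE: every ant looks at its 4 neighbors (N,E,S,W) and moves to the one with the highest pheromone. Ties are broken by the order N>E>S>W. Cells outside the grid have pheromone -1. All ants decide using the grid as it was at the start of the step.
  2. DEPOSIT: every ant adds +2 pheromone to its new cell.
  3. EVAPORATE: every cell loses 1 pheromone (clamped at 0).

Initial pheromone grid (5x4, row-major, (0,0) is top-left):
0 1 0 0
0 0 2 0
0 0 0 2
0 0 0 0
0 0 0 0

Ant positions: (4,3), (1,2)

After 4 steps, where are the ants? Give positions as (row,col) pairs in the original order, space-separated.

Step 1: ant0:(4,3)->N->(3,3) | ant1:(1,2)->N->(0,2)
  grid max=1 at (0,2)
Step 2: ant0:(3,3)->N->(2,3) | ant1:(0,2)->S->(1,2)
  grid max=2 at (1,2)
Step 3: ant0:(2,3)->N->(1,3) | ant1:(1,2)->N->(0,2)
  grid max=1 at (0,2)
Step 4: ant0:(1,3)->S->(2,3) | ant1:(0,2)->S->(1,2)
  grid max=2 at (1,2)

(2,3) (1,2)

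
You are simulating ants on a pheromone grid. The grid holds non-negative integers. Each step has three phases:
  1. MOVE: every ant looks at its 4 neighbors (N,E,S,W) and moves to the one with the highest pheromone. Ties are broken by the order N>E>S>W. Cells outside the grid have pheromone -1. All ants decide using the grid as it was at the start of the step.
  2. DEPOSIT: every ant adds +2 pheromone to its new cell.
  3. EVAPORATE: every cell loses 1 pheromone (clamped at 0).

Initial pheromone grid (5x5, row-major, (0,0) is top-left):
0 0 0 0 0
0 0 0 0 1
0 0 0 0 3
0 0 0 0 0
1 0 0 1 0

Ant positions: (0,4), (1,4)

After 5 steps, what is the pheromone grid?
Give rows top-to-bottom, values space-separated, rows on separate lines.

After step 1: ants at (1,4),(2,4)
  0 0 0 0 0
  0 0 0 0 2
  0 0 0 0 4
  0 0 0 0 0
  0 0 0 0 0
After step 2: ants at (2,4),(1,4)
  0 0 0 0 0
  0 0 0 0 3
  0 0 0 0 5
  0 0 0 0 0
  0 0 0 0 0
After step 3: ants at (1,4),(2,4)
  0 0 0 0 0
  0 0 0 0 4
  0 0 0 0 6
  0 0 0 0 0
  0 0 0 0 0
After step 4: ants at (2,4),(1,4)
  0 0 0 0 0
  0 0 0 0 5
  0 0 0 0 7
  0 0 0 0 0
  0 0 0 0 0
After step 5: ants at (1,4),(2,4)
  0 0 0 0 0
  0 0 0 0 6
  0 0 0 0 8
  0 0 0 0 0
  0 0 0 0 0

0 0 0 0 0
0 0 0 0 6
0 0 0 0 8
0 0 0 0 0
0 0 0 0 0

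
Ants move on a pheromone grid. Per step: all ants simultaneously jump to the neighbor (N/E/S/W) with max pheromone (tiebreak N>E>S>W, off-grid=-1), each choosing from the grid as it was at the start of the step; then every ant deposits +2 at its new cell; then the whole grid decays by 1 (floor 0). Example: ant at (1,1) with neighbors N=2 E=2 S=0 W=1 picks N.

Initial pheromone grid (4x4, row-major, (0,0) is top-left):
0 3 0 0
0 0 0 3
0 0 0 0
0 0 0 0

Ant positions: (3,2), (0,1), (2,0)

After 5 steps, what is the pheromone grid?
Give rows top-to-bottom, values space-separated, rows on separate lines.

After step 1: ants at (2,2),(0,2),(1,0)
  0 2 1 0
  1 0 0 2
  0 0 1 0
  0 0 0 0
After step 2: ants at (1,2),(0,1),(0,0)
  1 3 0 0
  0 0 1 1
  0 0 0 0
  0 0 0 0
After step 3: ants at (1,3),(0,0),(0,1)
  2 4 0 0
  0 0 0 2
  0 0 0 0
  0 0 0 0
After step 4: ants at (0,3),(0,1),(0,0)
  3 5 0 1
  0 0 0 1
  0 0 0 0
  0 0 0 0
After step 5: ants at (1,3),(0,0),(0,1)
  4 6 0 0
  0 0 0 2
  0 0 0 0
  0 0 0 0

4 6 0 0
0 0 0 2
0 0 0 0
0 0 0 0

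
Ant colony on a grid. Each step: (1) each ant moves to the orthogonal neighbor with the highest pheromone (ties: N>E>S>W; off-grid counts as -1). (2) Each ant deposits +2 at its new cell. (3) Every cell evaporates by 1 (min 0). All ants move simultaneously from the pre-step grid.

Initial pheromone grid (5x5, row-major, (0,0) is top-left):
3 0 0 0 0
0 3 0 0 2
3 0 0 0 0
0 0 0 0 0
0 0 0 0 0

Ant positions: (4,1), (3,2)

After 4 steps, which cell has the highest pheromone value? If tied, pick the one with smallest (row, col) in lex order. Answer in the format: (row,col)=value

Step 1: ant0:(4,1)->N->(3,1) | ant1:(3,2)->N->(2,2)
  grid max=2 at (0,0)
Step 2: ant0:(3,1)->N->(2,1) | ant1:(2,2)->N->(1,2)
  grid max=1 at (0,0)
Step 3: ant0:(2,1)->N->(1,1) | ant1:(1,2)->W->(1,1)
  grid max=4 at (1,1)
Step 4: ant0:(1,1)->N->(0,1) | ant1:(1,1)->N->(0,1)
  grid max=3 at (0,1)
Final grid:
  0 3 0 0 0
  0 3 0 0 0
  0 0 0 0 0
  0 0 0 0 0
  0 0 0 0 0
Max pheromone 3 at (0,1)

Answer: (0,1)=3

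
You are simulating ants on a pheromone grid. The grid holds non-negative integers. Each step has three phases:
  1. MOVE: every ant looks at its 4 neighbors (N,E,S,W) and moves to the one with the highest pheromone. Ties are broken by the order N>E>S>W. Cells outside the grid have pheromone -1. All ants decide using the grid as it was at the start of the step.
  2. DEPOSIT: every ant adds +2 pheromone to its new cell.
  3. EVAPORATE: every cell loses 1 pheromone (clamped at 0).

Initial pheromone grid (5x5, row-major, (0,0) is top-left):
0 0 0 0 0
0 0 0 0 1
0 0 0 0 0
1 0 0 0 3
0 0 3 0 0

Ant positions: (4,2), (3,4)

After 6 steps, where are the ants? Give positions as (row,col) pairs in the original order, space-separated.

Step 1: ant0:(4,2)->N->(3,2) | ant1:(3,4)->N->(2,4)
  grid max=2 at (3,4)
Step 2: ant0:(3,2)->S->(4,2) | ant1:(2,4)->S->(3,4)
  grid max=3 at (3,4)
Step 3: ant0:(4,2)->N->(3,2) | ant1:(3,4)->N->(2,4)
  grid max=2 at (3,4)
Step 4: ant0:(3,2)->S->(4,2) | ant1:(2,4)->S->(3,4)
  grid max=3 at (3,4)
Step 5: ant0:(4,2)->N->(3,2) | ant1:(3,4)->N->(2,4)
  grid max=2 at (3,4)
Step 6: ant0:(3,2)->S->(4,2) | ant1:(2,4)->S->(3,4)
  grid max=3 at (3,4)

(4,2) (3,4)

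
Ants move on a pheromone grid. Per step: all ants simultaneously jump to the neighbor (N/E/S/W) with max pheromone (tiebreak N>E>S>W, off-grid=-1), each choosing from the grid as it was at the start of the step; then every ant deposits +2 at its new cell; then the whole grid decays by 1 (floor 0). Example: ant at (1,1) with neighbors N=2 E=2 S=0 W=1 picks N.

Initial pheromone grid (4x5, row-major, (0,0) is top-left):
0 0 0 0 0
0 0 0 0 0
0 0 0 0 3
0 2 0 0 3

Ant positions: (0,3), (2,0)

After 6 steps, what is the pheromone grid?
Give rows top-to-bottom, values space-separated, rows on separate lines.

After step 1: ants at (0,4),(1,0)
  0 0 0 0 1
  1 0 0 0 0
  0 0 0 0 2
  0 1 0 0 2
After step 2: ants at (1,4),(0,0)
  1 0 0 0 0
  0 0 0 0 1
  0 0 0 0 1
  0 0 0 0 1
After step 3: ants at (2,4),(0,1)
  0 1 0 0 0
  0 0 0 0 0
  0 0 0 0 2
  0 0 0 0 0
After step 4: ants at (1,4),(0,2)
  0 0 1 0 0
  0 0 0 0 1
  0 0 0 0 1
  0 0 0 0 0
After step 5: ants at (2,4),(0,3)
  0 0 0 1 0
  0 0 0 0 0
  0 0 0 0 2
  0 0 0 0 0
After step 6: ants at (1,4),(0,4)
  0 0 0 0 1
  0 0 0 0 1
  0 0 0 0 1
  0 0 0 0 0

0 0 0 0 1
0 0 0 0 1
0 0 0 0 1
0 0 0 0 0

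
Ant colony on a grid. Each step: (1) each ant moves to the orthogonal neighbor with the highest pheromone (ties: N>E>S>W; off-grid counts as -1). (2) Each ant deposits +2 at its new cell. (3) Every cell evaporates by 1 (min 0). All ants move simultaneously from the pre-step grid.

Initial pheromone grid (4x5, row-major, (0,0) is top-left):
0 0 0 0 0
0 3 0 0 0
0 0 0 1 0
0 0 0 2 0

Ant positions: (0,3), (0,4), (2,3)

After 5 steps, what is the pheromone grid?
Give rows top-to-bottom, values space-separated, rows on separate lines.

After step 1: ants at (0,4),(1,4),(3,3)
  0 0 0 0 1
  0 2 0 0 1
  0 0 0 0 0
  0 0 0 3 0
After step 2: ants at (1,4),(0,4),(2,3)
  0 0 0 0 2
  0 1 0 0 2
  0 0 0 1 0
  0 0 0 2 0
After step 3: ants at (0,4),(1,4),(3,3)
  0 0 0 0 3
  0 0 0 0 3
  0 0 0 0 0
  0 0 0 3 0
After step 4: ants at (1,4),(0,4),(2,3)
  0 0 0 0 4
  0 0 0 0 4
  0 0 0 1 0
  0 0 0 2 0
After step 5: ants at (0,4),(1,4),(3,3)
  0 0 0 0 5
  0 0 0 0 5
  0 0 0 0 0
  0 0 0 3 0

0 0 0 0 5
0 0 0 0 5
0 0 0 0 0
0 0 0 3 0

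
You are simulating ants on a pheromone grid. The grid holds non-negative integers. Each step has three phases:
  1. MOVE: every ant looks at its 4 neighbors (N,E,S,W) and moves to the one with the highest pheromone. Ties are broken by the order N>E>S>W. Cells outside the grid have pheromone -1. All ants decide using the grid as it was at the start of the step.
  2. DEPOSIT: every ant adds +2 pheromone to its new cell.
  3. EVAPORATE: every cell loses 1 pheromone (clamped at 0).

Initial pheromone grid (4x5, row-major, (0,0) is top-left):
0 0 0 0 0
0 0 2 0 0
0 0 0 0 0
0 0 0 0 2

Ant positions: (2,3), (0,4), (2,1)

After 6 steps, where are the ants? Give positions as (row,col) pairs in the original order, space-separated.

Step 1: ant0:(2,3)->N->(1,3) | ant1:(0,4)->S->(1,4) | ant2:(2,1)->N->(1,1)
  grid max=1 at (1,1)
Step 2: ant0:(1,3)->E->(1,4) | ant1:(1,4)->W->(1,3) | ant2:(1,1)->E->(1,2)
  grid max=2 at (1,2)
Step 3: ant0:(1,4)->W->(1,3) | ant1:(1,3)->E->(1,4) | ant2:(1,2)->E->(1,3)
  grid max=5 at (1,3)
Step 4: ant0:(1,3)->E->(1,4) | ant1:(1,4)->W->(1,3) | ant2:(1,3)->E->(1,4)
  grid max=6 at (1,3)
Step 5: ant0:(1,4)->W->(1,3) | ant1:(1,3)->E->(1,4) | ant2:(1,4)->W->(1,3)
  grid max=9 at (1,3)
Step 6: ant0:(1,3)->E->(1,4) | ant1:(1,4)->W->(1,3) | ant2:(1,3)->E->(1,4)
  grid max=10 at (1,3)

(1,4) (1,3) (1,4)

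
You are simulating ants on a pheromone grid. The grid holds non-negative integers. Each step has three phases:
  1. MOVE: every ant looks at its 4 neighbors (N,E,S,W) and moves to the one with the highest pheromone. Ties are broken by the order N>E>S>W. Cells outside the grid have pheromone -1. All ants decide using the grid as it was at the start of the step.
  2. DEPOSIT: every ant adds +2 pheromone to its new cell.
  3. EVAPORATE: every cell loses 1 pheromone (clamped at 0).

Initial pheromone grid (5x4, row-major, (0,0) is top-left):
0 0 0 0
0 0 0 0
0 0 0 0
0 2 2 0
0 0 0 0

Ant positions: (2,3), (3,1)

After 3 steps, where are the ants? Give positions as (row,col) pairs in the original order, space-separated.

Step 1: ant0:(2,3)->N->(1,3) | ant1:(3,1)->E->(3,2)
  grid max=3 at (3,2)
Step 2: ant0:(1,3)->N->(0,3) | ant1:(3,2)->W->(3,1)
  grid max=2 at (3,1)
Step 3: ant0:(0,3)->S->(1,3) | ant1:(3,1)->E->(3,2)
  grid max=3 at (3,2)

(1,3) (3,2)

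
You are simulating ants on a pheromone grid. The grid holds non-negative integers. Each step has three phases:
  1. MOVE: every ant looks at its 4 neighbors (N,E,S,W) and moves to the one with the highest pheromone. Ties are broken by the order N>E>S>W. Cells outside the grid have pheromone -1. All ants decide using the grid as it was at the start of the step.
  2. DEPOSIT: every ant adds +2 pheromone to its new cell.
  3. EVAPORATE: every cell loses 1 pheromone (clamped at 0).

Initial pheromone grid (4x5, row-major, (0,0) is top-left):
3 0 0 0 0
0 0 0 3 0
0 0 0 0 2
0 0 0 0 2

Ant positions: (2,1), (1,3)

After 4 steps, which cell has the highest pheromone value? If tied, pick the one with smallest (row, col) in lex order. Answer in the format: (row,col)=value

Step 1: ant0:(2,1)->N->(1,1) | ant1:(1,3)->N->(0,3)
  grid max=2 at (0,0)
Step 2: ant0:(1,1)->N->(0,1) | ant1:(0,3)->S->(1,3)
  grid max=3 at (1,3)
Step 3: ant0:(0,1)->W->(0,0) | ant1:(1,3)->N->(0,3)
  grid max=2 at (0,0)
Step 4: ant0:(0,0)->E->(0,1) | ant1:(0,3)->S->(1,3)
  grid max=3 at (1,3)
Final grid:
  1 1 0 0 0
  0 0 0 3 0
  0 0 0 0 0
  0 0 0 0 0
Max pheromone 3 at (1,3)

Answer: (1,3)=3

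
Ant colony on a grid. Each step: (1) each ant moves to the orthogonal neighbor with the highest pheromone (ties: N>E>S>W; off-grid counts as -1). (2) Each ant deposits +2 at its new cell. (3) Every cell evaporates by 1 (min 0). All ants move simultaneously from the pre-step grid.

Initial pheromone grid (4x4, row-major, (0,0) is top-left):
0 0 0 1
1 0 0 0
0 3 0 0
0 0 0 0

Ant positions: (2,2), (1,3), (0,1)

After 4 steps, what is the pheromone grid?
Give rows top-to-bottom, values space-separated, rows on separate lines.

After step 1: ants at (2,1),(0,3),(0,2)
  0 0 1 2
  0 0 0 0
  0 4 0 0
  0 0 0 0
After step 2: ants at (1,1),(0,2),(0,3)
  0 0 2 3
  0 1 0 0
  0 3 0 0
  0 0 0 0
After step 3: ants at (2,1),(0,3),(0,2)
  0 0 3 4
  0 0 0 0
  0 4 0 0
  0 0 0 0
After step 4: ants at (1,1),(0,2),(0,3)
  0 0 4 5
  0 1 0 0
  0 3 0 0
  0 0 0 0

0 0 4 5
0 1 0 0
0 3 0 0
0 0 0 0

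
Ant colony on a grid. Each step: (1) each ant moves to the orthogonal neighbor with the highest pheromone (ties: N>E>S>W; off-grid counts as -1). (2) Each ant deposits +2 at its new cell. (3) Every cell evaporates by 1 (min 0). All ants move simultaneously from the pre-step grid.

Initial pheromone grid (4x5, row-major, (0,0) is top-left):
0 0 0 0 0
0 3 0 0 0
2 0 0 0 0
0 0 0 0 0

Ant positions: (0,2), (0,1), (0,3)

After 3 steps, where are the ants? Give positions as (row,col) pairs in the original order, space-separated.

Step 1: ant0:(0,2)->E->(0,3) | ant1:(0,1)->S->(1,1) | ant2:(0,3)->E->(0,4)
  grid max=4 at (1,1)
Step 2: ant0:(0,3)->E->(0,4) | ant1:(1,1)->N->(0,1) | ant2:(0,4)->W->(0,3)
  grid max=3 at (1,1)
Step 3: ant0:(0,4)->W->(0,3) | ant1:(0,1)->S->(1,1) | ant2:(0,3)->E->(0,4)
  grid max=4 at (1,1)

(0,3) (1,1) (0,4)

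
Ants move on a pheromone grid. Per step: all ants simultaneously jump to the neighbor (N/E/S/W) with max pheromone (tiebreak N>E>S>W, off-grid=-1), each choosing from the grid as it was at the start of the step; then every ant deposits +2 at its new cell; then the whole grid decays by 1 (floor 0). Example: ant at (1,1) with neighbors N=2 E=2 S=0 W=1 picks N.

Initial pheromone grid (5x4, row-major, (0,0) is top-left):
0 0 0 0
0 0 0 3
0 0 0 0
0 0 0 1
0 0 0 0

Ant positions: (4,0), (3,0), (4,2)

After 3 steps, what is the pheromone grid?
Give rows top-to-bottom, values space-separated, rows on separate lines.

After step 1: ants at (3,0),(2,0),(3,2)
  0 0 0 0
  0 0 0 2
  1 0 0 0
  1 0 1 0
  0 0 0 0
After step 2: ants at (2,0),(3,0),(2,2)
  0 0 0 0
  0 0 0 1
  2 0 1 0
  2 0 0 0
  0 0 0 0
After step 3: ants at (3,0),(2,0),(1,2)
  0 0 0 0
  0 0 1 0
  3 0 0 0
  3 0 0 0
  0 0 0 0

0 0 0 0
0 0 1 0
3 0 0 0
3 0 0 0
0 0 0 0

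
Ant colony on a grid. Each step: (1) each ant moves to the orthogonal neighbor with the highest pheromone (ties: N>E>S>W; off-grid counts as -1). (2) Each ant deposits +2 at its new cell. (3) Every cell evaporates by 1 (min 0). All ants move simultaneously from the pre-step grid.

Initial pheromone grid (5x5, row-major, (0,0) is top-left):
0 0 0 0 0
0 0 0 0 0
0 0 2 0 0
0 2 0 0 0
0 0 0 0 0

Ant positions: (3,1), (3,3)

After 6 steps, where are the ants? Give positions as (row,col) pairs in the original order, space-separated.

Step 1: ant0:(3,1)->N->(2,1) | ant1:(3,3)->N->(2,3)
  grid max=1 at (2,1)
Step 2: ant0:(2,1)->E->(2,2) | ant1:(2,3)->W->(2,2)
  grid max=4 at (2,2)
Step 3: ant0:(2,2)->N->(1,2) | ant1:(2,2)->N->(1,2)
  grid max=3 at (1,2)
Step 4: ant0:(1,2)->S->(2,2) | ant1:(1,2)->S->(2,2)
  grid max=6 at (2,2)
Step 5: ant0:(2,2)->N->(1,2) | ant1:(2,2)->N->(1,2)
  grid max=5 at (1,2)
Step 6: ant0:(1,2)->S->(2,2) | ant1:(1,2)->S->(2,2)
  grid max=8 at (2,2)

(2,2) (2,2)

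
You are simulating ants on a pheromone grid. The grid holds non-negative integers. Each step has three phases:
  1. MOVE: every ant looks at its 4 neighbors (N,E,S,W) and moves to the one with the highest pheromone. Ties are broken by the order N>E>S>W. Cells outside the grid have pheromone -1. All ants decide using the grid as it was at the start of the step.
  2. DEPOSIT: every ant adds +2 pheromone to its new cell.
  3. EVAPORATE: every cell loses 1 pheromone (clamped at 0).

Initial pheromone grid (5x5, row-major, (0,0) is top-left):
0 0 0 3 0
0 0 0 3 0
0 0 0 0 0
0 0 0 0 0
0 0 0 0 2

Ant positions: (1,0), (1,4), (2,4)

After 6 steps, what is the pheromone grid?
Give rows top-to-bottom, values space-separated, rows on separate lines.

After step 1: ants at (0,0),(1,3),(1,4)
  1 0 0 2 0
  0 0 0 4 1
  0 0 0 0 0
  0 0 0 0 0
  0 0 0 0 1
After step 2: ants at (0,1),(0,3),(1,3)
  0 1 0 3 0
  0 0 0 5 0
  0 0 0 0 0
  0 0 0 0 0
  0 0 0 0 0
After step 3: ants at (0,2),(1,3),(0,3)
  0 0 1 4 0
  0 0 0 6 0
  0 0 0 0 0
  0 0 0 0 0
  0 0 0 0 0
After step 4: ants at (0,3),(0,3),(1,3)
  0 0 0 7 0
  0 0 0 7 0
  0 0 0 0 0
  0 0 0 0 0
  0 0 0 0 0
After step 5: ants at (1,3),(1,3),(0,3)
  0 0 0 8 0
  0 0 0 10 0
  0 0 0 0 0
  0 0 0 0 0
  0 0 0 0 0
After step 6: ants at (0,3),(0,3),(1,3)
  0 0 0 11 0
  0 0 0 11 0
  0 0 0 0 0
  0 0 0 0 0
  0 0 0 0 0

0 0 0 11 0
0 0 0 11 0
0 0 0 0 0
0 0 0 0 0
0 0 0 0 0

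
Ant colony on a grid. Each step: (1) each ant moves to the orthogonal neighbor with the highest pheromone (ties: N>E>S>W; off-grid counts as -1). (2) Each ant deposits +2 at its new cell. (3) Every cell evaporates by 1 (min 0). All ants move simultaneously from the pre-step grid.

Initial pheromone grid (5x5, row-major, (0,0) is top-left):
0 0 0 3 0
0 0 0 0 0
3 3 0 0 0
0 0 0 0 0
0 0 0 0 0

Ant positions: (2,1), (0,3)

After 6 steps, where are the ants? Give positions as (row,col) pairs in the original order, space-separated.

Step 1: ant0:(2,1)->W->(2,0) | ant1:(0,3)->E->(0,4)
  grid max=4 at (2,0)
Step 2: ant0:(2,0)->E->(2,1) | ant1:(0,4)->W->(0,3)
  grid max=3 at (0,3)
Step 3: ant0:(2,1)->W->(2,0) | ant1:(0,3)->E->(0,4)
  grid max=4 at (2,0)
Step 4: ant0:(2,0)->E->(2,1) | ant1:(0,4)->W->(0,3)
  grid max=3 at (0,3)
Step 5: ant0:(2,1)->W->(2,0) | ant1:(0,3)->E->(0,4)
  grid max=4 at (2,0)
Step 6: ant0:(2,0)->E->(2,1) | ant1:(0,4)->W->(0,3)
  grid max=3 at (0,3)

(2,1) (0,3)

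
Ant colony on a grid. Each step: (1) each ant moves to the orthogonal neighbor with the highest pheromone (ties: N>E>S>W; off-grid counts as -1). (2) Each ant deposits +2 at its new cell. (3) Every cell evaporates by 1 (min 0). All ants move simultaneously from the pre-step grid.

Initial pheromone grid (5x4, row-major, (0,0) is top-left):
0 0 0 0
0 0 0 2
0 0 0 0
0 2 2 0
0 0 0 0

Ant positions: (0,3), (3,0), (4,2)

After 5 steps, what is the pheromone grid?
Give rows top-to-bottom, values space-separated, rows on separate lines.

After step 1: ants at (1,3),(3,1),(3,2)
  0 0 0 0
  0 0 0 3
  0 0 0 0
  0 3 3 0
  0 0 0 0
After step 2: ants at (0,3),(3,2),(3,1)
  0 0 0 1
  0 0 0 2
  0 0 0 0
  0 4 4 0
  0 0 0 0
After step 3: ants at (1,3),(3,1),(3,2)
  0 0 0 0
  0 0 0 3
  0 0 0 0
  0 5 5 0
  0 0 0 0
After step 4: ants at (0,3),(3,2),(3,1)
  0 0 0 1
  0 0 0 2
  0 0 0 0
  0 6 6 0
  0 0 0 0
After step 5: ants at (1,3),(3,1),(3,2)
  0 0 0 0
  0 0 0 3
  0 0 0 0
  0 7 7 0
  0 0 0 0

0 0 0 0
0 0 0 3
0 0 0 0
0 7 7 0
0 0 0 0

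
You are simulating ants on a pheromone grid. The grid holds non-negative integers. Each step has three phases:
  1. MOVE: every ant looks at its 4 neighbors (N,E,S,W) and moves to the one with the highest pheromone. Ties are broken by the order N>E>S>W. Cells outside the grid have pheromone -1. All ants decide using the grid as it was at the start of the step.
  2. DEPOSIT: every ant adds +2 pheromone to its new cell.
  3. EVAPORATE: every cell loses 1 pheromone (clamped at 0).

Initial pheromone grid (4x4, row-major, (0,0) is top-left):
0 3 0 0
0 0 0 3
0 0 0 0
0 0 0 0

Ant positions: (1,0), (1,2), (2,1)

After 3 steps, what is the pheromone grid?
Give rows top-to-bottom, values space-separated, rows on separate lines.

After step 1: ants at (0,0),(1,3),(1,1)
  1 2 0 0
  0 1 0 4
  0 0 0 0
  0 0 0 0
After step 2: ants at (0,1),(0,3),(0,1)
  0 5 0 1
  0 0 0 3
  0 0 0 0
  0 0 0 0
After step 3: ants at (0,2),(1,3),(0,2)
  0 4 3 0
  0 0 0 4
  0 0 0 0
  0 0 0 0

0 4 3 0
0 0 0 4
0 0 0 0
0 0 0 0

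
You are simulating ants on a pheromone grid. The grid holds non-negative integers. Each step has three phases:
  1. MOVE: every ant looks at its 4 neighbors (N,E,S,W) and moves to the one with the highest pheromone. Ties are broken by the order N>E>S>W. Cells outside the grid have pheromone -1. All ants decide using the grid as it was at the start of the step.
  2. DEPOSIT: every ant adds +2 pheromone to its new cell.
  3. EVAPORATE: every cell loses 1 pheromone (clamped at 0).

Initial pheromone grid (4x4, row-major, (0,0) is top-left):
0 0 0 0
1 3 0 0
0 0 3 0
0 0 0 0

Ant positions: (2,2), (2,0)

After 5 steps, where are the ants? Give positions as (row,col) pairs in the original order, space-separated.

Step 1: ant0:(2,2)->N->(1,2) | ant1:(2,0)->N->(1,0)
  grid max=2 at (1,0)
Step 2: ant0:(1,2)->S->(2,2) | ant1:(1,0)->E->(1,1)
  grid max=3 at (1,1)
Step 3: ant0:(2,2)->N->(1,2) | ant1:(1,1)->W->(1,0)
  grid max=2 at (1,0)
Step 4: ant0:(1,2)->S->(2,2) | ant1:(1,0)->E->(1,1)
  grid max=3 at (1,1)
Step 5: ant0:(2,2)->N->(1,2) | ant1:(1,1)->W->(1,0)
  grid max=2 at (1,0)

(1,2) (1,0)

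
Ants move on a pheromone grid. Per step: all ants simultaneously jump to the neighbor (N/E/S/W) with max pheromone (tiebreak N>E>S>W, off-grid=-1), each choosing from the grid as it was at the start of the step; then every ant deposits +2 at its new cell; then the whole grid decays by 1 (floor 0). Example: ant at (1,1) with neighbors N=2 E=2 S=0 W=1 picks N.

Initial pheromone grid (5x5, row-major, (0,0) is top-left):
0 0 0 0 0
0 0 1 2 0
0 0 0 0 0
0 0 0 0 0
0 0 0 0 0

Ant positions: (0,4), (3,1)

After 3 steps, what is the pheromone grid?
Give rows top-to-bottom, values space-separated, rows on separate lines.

After step 1: ants at (1,4),(2,1)
  0 0 0 0 0
  0 0 0 1 1
  0 1 0 0 0
  0 0 0 0 0
  0 0 0 0 0
After step 2: ants at (1,3),(1,1)
  0 0 0 0 0
  0 1 0 2 0
  0 0 0 0 0
  0 0 0 0 0
  0 0 0 0 0
After step 3: ants at (0,3),(0,1)
  0 1 0 1 0
  0 0 0 1 0
  0 0 0 0 0
  0 0 0 0 0
  0 0 0 0 0

0 1 0 1 0
0 0 0 1 0
0 0 0 0 0
0 0 0 0 0
0 0 0 0 0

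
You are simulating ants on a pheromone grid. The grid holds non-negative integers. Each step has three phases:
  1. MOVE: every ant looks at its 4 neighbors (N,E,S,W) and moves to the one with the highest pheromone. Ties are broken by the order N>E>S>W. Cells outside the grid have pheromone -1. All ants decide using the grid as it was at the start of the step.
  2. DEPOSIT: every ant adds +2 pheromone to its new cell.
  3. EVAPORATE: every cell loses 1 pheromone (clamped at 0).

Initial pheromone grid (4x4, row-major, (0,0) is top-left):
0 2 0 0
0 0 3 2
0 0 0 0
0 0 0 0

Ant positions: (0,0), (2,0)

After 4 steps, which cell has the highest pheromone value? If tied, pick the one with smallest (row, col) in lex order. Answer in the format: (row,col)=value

Answer: (0,1)=4

Derivation:
Step 1: ant0:(0,0)->E->(0,1) | ant1:(2,0)->N->(1,0)
  grid max=3 at (0,1)
Step 2: ant0:(0,1)->E->(0,2) | ant1:(1,0)->N->(0,0)
  grid max=2 at (0,1)
Step 3: ant0:(0,2)->W->(0,1) | ant1:(0,0)->E->(0,1)
  grid max=5 at (0,1)
Step 4: ant0:(0,1)->E->(0,2) | ant1:(0,1)->E->(0,2)
  grid max=4 at (0,1)
Final grid:
  0 4 3 0
  0 0 0 0
  0 0 0 0
  0 0 0 0
Max pheromone 4 at (0,1)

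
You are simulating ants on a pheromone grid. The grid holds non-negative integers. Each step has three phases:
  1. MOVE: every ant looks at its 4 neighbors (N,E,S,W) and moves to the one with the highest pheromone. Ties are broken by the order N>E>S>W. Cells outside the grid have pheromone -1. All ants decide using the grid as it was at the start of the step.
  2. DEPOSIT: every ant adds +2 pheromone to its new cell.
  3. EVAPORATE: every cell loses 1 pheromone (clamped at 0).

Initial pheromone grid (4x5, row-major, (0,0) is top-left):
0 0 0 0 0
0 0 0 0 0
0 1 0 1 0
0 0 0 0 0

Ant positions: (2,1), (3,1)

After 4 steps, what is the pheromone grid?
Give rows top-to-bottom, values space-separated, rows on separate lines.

After step 1: ants at (1,1),(2,1)
  0 0 0 0 0
  0 1 0 0 0
  0 2 0 0 0
  0 0 0 0 0
After step 2: ants at (2,1),(1,1)
  0 0 0 0 0
  0 2 0 0 0
  0 3 0 0 0
  0 0 0 0 0
After step 3: ants at (1,1),(2,1)
  0 0 0 0 0
  0 3 0 0 0
  0 4 0 0 0
  0 0 0 0 0
After step 4: ants at (2,1),(1,1)
  0 0 0 0 0
  0 4 0 0 0
  0 5 0 0 0
  0 0 0 0 0

0 0 0 0 0
0 4 0 0 0
0 5 0 0 0
0 0 0 0 0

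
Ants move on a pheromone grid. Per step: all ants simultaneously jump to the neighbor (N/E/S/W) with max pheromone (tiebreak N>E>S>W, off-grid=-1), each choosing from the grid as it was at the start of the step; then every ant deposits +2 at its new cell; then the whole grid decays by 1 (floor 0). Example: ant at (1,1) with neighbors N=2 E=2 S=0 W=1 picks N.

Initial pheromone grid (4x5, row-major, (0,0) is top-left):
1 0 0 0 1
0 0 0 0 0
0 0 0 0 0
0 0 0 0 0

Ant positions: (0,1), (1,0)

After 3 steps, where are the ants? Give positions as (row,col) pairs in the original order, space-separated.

Step 1: ant0:(0,1)->W->(0,0) | ant1:(1,0)->N->(0,0)
  grid max=4 at (0,0)
Step 2: ant0:(0,0)->E->(0,1) | ant1:(0,0)->E->(0,1)
  grid max=3 at (0,0)
Step 3: ant0:(0,1)->W->(0,0) | ant1:(0,1)->W->(0,0)
  grid max=6 at (0,0)

(0,0) (0,0)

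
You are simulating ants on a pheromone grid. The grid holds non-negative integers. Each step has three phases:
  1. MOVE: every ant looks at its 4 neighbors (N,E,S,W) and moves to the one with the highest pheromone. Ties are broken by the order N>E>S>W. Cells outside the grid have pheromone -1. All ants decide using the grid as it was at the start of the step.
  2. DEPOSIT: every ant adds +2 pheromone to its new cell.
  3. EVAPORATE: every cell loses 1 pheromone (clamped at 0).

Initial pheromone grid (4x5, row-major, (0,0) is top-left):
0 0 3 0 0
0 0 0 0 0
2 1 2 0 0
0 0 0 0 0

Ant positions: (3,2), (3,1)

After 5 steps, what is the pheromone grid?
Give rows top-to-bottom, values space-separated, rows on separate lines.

After step 1: ants at (2,2),(2,1)
  0 0 2 0 0
  0 0 0 0 0
  1 2 3 0 0
  0 0 0 0 0
After step 2: ants at (2,1),(2,2)
  0 0 1 0 0
  0 0 0 0 0
  0 3 4 0 0
  0 0 0 0 0
After step 3: ants at (2,2),(2,1)
  0 0 0 0 0
  0 0 0 0 0
  0 4 5 0 0
  0 0 0 0 0
After step 4: ants at (2,1),(2,2)
  0 0 0 0 0
  0 0 0 0 0
  0 5 6 0 0
  0 0 0 0 0
After step 5: ants at (2,2),(2,1)
  0 0 0 0 0
  0 0 0 0 0
  0 6 7 0 0
  0 0 0 0 0

0 0 0 0 0
0 0 0 0 0
0 6 7 0 0
0 0 0 0 0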